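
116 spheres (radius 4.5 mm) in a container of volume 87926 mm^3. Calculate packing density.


V_sphere = 4/3*pi*4.5^3 = 381.7035 mm^3
Total V = 116*381.7035 = 44277.606 mm^3
PD = 44277.606 / 87926 = 0.504

0.504


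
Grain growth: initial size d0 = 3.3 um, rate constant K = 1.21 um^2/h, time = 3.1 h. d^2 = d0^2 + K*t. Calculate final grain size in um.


d^2 = 3.3^2 + 1.21*3.1 = 14.641
d = sqrt(14.641) = 3.83 um

3.83


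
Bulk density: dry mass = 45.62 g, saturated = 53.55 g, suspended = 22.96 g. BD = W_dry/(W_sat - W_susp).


BD = 45.62 / (53.55 - 22.96) = 45.62 / 30.59 = 1.491 g/cm^3

1.491


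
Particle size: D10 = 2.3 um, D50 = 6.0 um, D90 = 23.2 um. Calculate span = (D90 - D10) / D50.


Span = (23.2 - 2.3) / 6.0 = 20.9 / 6.0 = 3.483

3.483


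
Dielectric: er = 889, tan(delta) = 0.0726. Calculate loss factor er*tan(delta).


Loss = 889 * 0.0726 = 64.541

64.541


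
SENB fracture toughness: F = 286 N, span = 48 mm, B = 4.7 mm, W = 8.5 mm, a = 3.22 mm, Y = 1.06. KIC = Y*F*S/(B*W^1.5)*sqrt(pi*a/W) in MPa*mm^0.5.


KIC = 1.06*286*48/(4.7*8.5^1.5)*sqrt(pi*3.22/8.5) = 136.3

136.3


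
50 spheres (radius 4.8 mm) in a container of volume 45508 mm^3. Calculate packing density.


V_sphere = 4/3*pi*4.8^3 = 463.2467 mm^3
Total V = 50*463.2467 = 23162.335 mm^3
PD = 23162.335 / 45508 = 0.509

0.509


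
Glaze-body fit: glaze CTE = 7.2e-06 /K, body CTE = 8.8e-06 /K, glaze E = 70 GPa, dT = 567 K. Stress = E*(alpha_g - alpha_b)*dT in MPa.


Stress = 70*1000*(7.2e-06 - 8.8e-06)*567 = -63.5 MPa

-63.5


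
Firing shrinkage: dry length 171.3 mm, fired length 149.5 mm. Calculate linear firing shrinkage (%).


FS = (171.3 - 149.5) / 171.3 * 100 = 12.73%

12.73


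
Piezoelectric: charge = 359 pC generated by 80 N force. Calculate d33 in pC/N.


d33 = 359 / 80 = 4.5 pC/N

4.5


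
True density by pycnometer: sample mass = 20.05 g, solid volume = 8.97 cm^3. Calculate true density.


TD = 20.05 / 8.97 = 2.235 g/cm^3

2.235


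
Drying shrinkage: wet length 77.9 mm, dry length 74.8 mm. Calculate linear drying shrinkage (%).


DS = (77.9 - 74.8) / 77.9 * 100 = 3.98%

3.98


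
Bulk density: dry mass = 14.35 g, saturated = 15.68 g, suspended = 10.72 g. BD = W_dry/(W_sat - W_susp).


BD = 14.35 / (15.68 - 10.72) = 14.35 / 4.96 = 2.893 g/cm^3

2.893


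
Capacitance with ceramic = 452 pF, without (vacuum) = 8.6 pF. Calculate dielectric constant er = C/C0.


er = 452 / 8.6 = 52.56

52.56


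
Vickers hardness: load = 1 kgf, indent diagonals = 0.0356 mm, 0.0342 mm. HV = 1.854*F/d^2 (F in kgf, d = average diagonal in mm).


d_avg = (0.0356+0.0342)/2 = 0.0349 mm
HV = 1.854*1/0.0349^2 = 1522

1522


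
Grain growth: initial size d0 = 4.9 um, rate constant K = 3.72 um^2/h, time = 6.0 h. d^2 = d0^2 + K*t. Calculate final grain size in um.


d^2 = 4.9^2 + 3.72*6.0 = 46.33
d = sqrt(46.33) = 6.81 um

6.81


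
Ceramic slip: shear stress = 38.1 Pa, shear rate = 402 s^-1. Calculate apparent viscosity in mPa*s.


eta = tau/gamma * 1000 = 38.1/402 * 1000 = 94.8 mPa*s

94.8


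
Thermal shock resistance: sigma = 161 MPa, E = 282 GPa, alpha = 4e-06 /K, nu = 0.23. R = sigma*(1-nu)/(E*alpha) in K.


R = 161*(1-0.23)/(282*1000*4e-06) = 110 K

110


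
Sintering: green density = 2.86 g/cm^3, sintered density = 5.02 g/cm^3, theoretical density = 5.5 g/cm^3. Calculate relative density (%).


Relative = 5.02 / 5.5 * 100 = 91.3%

91.3


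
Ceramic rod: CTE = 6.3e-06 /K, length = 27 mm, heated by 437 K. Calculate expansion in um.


dL = 6.3e-06 * 27 * 437 * 1000 = 74.334 um

74.334


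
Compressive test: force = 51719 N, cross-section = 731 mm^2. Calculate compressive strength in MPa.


CS = 51719 / 731 = 70.8 MPa

70.8


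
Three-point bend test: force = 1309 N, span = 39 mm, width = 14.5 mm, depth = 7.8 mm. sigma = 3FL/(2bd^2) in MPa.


sigma = 3*1309*39/(2*14.5*7.8^2) = 86.8 MPa

86.8


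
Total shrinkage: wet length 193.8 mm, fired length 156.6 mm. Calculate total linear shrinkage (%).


TS = (193.8 - 156.6) / 193.8 * 100 = 19.2%

19.2


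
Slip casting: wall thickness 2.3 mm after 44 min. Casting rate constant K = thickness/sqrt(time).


K = 2.3 / sqrt(44) = 2.3 / 6.6332 = 0.347 mm/min^0.5

0.347


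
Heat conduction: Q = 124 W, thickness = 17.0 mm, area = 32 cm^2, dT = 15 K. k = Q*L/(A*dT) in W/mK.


k = 124*17.0/1000/(32/10000*15) = 43.92 W/mK

43.92


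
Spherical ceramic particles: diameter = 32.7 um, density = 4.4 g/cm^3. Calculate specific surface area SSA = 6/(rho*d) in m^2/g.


SSA = 6 / (4.4 * 32.7) = 0.042 m^2/g

0.042


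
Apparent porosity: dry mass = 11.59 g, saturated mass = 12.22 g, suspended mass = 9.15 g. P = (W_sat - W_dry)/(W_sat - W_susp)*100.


P = (12.22 - 11.59) / (12.22 - 9.15) * 100 = 0.63 / 3.07 * 100 = 20.5%

20.5


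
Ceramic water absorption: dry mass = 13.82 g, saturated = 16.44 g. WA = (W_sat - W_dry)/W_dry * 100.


WA = (16.44 - 13.82) / 13.82 * 100 = 18.96%

18.96


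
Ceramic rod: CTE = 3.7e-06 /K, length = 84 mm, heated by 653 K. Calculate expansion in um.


dL = 3.7e-06 * 84 * 653 * 1000 = 202.952 um

202.952


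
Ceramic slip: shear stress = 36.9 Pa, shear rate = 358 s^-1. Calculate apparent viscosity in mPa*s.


eta = tau/gamma * 1000 = 36.9/358 * 1000 = 103.1 mPa*s

103.1


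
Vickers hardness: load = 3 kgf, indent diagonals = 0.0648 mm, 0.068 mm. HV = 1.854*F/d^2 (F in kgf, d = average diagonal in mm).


d_avg = (0.0648+0.068)/2 = 0.0664 mm
HV = 1.854*3/0.0664^2 = 1262

1262


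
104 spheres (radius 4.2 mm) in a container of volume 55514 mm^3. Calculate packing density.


V_sphere = 4/3*pi*4.2^3 = 310.3391 mm^3
Total V = 104*310.3391 = 32275.2664 mm^3
PD = 32275.2664 / 55514 = 0.581

0.581


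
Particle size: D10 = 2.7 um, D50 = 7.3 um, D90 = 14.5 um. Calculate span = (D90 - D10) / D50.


Span = (14.5 - 2.7) / 7.3 = 11.8 / 7.3 = 1.616

1.616


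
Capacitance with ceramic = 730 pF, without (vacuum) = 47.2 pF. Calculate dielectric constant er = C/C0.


er = 730 / 47.2 = 15.47

15.47


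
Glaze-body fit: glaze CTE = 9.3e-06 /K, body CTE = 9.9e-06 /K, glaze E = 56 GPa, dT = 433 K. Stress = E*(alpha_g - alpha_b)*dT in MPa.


Stress = 56*1000*(9.3e-06 - 9.9e-06)*433 = -14.5 MPa

-14.5


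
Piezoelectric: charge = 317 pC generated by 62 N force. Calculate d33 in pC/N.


d33 = 317 / 62 = 5.1 pC/N

5.1


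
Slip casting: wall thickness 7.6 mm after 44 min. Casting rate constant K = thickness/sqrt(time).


K = 7.6 / sqrt(44) = 7.6 / 6.6332 = 1.146 mm/min^0.5

1.146


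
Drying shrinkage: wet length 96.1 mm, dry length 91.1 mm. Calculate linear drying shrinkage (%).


DS = (96.1 - 91.1) / 96.1 * 100 = 5.2%

5.2


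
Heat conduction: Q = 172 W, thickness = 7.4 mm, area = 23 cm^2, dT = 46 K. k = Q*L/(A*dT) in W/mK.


k = 172*7.4/1000/(23/10000*46) = 12.03 W/mK

12.03


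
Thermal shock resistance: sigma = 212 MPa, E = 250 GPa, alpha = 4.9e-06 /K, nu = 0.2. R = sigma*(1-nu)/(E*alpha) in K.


R = 212*(1-0.2)/(250*1000*4.9e-06) = 138 K

138


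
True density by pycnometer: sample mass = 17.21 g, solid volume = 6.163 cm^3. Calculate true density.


TD = 17.21 / 6.163 = 2.792 g/cm^3

2.792


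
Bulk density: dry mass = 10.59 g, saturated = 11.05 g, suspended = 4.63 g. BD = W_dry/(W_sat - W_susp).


BD = 10.59 / (11.05 - 4.63) = 10.59 / 6.42 = 1.65 g/cm^3

1.65


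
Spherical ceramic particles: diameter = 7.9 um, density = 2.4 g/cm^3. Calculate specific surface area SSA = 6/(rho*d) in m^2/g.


SSA = 6 / (2.4 * 7.9) = 0.316 m^2/g

0.316


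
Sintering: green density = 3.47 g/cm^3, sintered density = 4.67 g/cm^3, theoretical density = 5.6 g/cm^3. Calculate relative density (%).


Relative = 4.67 / 5.6 * 100 = 83.4%

83.4


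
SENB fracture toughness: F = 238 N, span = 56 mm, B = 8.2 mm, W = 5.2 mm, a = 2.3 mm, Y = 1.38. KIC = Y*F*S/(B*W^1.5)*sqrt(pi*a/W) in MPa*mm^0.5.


KIC = 1.38*238*56/(8.2*5.2^1.5)*sqrt(pi*2.3/5.2) = 222.98

222.98


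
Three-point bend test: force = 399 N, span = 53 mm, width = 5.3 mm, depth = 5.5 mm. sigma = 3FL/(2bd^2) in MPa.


sigma = 3*399*53/(2*5.3*5.5^2) = 197.9 MPa

197.9


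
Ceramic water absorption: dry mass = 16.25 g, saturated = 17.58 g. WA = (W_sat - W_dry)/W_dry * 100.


WA = (17.58 - 16.25) / 16.25 * 100 = 8.18%

8.18


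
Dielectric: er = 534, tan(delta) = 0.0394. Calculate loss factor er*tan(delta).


Loss = 534 * 0.0394 = 21.04

21.04


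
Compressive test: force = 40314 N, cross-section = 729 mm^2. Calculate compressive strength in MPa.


CS = 40314 / 729 = 55.3 MPa

55.3


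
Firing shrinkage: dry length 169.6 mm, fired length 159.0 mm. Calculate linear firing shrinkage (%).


FS = (169.6 - 159.0) / 169.6 * 100 = 6.25%

6.25


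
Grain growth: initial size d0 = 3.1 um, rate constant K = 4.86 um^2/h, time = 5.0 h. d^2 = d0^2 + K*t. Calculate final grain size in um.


d^2 = 3.1^2 + 4.86*5.0 = 33.91
d = sqrt(33.91) = 5.82 um

5.82


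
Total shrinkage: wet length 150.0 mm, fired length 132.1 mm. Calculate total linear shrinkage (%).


TS = (150.0 - 132.1) / 150.0 * 100 = 11.93%

11.93


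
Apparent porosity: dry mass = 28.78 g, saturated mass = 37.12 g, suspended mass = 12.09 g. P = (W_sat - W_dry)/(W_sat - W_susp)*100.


P = (37.12 - 28.78) / (37.12 - 12.09) * 100 = 8.34 / 25.03 * 100 = 33.3%

33.3


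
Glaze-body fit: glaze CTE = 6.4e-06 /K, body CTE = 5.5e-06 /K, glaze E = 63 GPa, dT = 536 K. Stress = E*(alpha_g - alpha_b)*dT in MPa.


Stress = 63*1000*(6.4e-06 - 5.5e-06)*536 = 30.4 MPa

30.4


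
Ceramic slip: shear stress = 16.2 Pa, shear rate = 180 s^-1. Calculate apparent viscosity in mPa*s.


eta = tau/gamma * 1000 = 16.2/180 * 1000 = 90.0 mPa*s

90.0


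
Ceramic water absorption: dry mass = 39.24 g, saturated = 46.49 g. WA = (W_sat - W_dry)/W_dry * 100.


WA = (46.49 - 39.24) / 39.24 * 100 = 18.48%

18.48


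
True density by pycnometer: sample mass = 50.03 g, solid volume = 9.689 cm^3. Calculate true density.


TD = 50.03 / 9.689 = 5.164 g/cm^3

5.164


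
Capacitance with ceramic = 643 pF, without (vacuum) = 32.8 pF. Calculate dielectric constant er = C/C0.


er = 643 / 32.8 = 19.6

19.6


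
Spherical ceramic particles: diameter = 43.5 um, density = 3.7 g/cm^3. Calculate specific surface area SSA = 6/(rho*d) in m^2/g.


SSA = 6 / (3.7 * 43.5) = 0.037 m^2/g

0.037


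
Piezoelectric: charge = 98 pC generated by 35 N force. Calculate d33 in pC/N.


d33 = 98 / 35 = 2.8 pC/N

2.8


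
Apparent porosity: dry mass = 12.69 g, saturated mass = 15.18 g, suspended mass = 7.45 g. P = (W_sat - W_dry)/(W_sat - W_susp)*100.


P = (15.18 - 12.69) / (15.18 - 7.45) * 100 = 2.49 / 7.73 * 100 = 32.2%

32.2


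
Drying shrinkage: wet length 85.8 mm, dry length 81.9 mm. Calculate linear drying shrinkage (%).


DS = (85.8 - 81.9) / 85.8 * 100 = 4.55%

4.55


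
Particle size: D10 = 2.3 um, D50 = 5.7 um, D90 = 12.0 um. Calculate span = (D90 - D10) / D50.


Span = (12.0 - 2.3) / 5.7 = 9.7 / 5.7 = 1.702

1.702


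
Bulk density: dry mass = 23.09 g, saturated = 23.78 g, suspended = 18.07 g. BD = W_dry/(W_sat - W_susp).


BD = 23.09 / (23.78 - 18.07) = 23.09 / 5.71 = 4.044 g/cm^3

4.044


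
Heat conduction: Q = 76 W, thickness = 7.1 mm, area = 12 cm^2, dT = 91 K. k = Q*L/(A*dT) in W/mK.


k = 76*7.1/1000/(12/10000*91) = 4.94 W/mK

4.94


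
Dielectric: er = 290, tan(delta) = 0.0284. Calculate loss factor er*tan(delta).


Loss = 290 * 0.0284 = 8.236

8.236


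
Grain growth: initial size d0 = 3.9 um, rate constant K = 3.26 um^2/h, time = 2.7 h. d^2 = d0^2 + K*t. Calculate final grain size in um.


d^2 = 3.9^2 + 3.26*2.7 = 24.012
d = sqrt(24.012) = 4.9 um

4.9


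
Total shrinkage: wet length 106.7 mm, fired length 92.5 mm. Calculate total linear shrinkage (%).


TS = (106.7 - 92.5) / 106.7 * 100 = 13.31%

13.31


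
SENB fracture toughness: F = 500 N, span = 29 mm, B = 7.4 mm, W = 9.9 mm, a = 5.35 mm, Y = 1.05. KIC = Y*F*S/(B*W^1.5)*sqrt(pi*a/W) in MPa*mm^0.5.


KIC = 1.05*500*29/(7.4*9.9^1.5)*sqrt(pi*5.35/9.9) = 86.06

86.06


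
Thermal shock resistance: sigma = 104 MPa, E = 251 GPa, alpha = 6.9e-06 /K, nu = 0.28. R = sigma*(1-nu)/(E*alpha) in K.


R = 104*(1-0.28)/(251*1000*6.9e-06) = 43 K

43


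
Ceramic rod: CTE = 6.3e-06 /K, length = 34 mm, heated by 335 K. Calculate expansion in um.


dL = 6.3e-06 * 34 * 335 * 1000 = 71.757 um

71.757


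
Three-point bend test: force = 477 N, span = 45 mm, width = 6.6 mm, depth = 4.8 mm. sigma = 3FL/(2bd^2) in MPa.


sigma = 3*477*45/(2*6.6*4.8^2) = 211.7 MPa

211.7


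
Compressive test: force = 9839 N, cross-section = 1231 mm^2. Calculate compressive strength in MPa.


CS = 9839 / 1231 = 8.0 MPa

8.0


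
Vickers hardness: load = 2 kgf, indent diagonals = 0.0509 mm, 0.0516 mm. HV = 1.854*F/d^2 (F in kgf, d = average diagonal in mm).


d_avg = (0.0509+0.0516)/2 = 0.05125 mm
HV = 1.854*2/0.05125^2 = 1412

1412


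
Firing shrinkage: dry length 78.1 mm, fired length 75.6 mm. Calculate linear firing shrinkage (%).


FS = (78.1 - 75.6) / 78.1 * 100 = 3.2%

3.2


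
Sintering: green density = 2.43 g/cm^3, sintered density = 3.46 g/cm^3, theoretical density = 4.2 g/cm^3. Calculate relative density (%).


Relative = 3.46 / 4.2 * 100 = 82.4%

82.4


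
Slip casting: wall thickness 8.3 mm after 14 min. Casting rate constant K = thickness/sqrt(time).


K = 8.3 / sqrt(14) = 8.3 / 3.7417 = 2.218 mm/min^0.5

2.218


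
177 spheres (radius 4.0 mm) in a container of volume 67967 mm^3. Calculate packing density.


V_sphere = 4/3*pi*4.0^3 = 268.0826 mm^3
Total V = 177*268.0826 = 47450.6202 mm^3
PD = 47450.6202 / 67967 = 0.698

0.698


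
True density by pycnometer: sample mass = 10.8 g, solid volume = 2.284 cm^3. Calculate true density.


TD = 10.8 / 2.284 = 4.729 g/cm^3

4.729


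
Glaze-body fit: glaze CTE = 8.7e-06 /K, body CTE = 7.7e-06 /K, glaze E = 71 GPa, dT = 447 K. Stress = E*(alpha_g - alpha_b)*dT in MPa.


Stress = 71*1000*(8.7e-06 - 7.7e-06)*447 = 31.7 MPa

31.7


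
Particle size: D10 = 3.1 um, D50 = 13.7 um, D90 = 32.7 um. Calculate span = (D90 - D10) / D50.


Span = (32.7 - 3.1) / 13.7 = 29.6 / 13.7 = 2.161

2.161


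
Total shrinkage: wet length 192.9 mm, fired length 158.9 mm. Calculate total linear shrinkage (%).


TS = (192.9 - 158.9) / 192.9 * 100 = 17.63%

17.63


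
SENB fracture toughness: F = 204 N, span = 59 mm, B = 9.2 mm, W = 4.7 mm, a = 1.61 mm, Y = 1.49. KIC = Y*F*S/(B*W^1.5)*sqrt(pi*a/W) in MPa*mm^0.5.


KIC = 1.49*204*59/(9.2*4.7^1.5)*sqrt(pi*1.61/4.7) = 198.46

198.46


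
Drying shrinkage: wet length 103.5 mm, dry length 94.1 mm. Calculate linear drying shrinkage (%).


DS = (103.5 - 94.1) / 103.5 * 100 = 9.08%

9.08


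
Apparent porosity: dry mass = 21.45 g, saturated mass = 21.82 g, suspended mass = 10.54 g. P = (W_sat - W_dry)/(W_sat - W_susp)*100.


P = (21.82 - 21.45) / (21.82 - 10.54) * 100 = 0.37 / 11.28 * 100 = 3.3%

3.3


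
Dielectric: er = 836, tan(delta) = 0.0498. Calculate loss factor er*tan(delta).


Loss = 836 * 0.0498 = 41.633

41.633


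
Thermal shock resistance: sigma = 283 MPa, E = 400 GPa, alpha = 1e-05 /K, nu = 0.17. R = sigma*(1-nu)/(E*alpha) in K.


R = 283*(1-0.17)/(400*1000*1e-05) = 59 K

59


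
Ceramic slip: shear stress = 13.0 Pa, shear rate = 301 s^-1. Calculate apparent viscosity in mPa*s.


eta = tau/gamma * 1000 = 13.0/301 * 1000 = 43.2 mPa*s

43.2


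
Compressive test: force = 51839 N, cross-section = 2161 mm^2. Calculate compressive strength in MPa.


CS = 51839 / 2161 = 24.0 MPa

24.0


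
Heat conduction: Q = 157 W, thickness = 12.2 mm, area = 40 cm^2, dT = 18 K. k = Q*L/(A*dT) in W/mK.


k = 157*12.2/1000/(40/10000*18) = 26.6 W/mK

26.6


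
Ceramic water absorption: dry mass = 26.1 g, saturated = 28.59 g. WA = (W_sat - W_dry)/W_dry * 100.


WA = (28.59 - 26.1) / 26.1 * 100 = 9.54%

9.54


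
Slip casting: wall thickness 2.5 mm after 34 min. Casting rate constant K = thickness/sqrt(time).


K = 2.5 / sqrt(34) = 2.5 / 5.831 = 0.429 mm/min^0.5

0.429


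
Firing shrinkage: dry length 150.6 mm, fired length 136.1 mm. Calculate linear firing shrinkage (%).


FS = (150.6 - 136.1) / 150.6 * 100 = 9.63%

9.63


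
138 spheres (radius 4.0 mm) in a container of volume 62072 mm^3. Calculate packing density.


V_sphere = 4/3*pi*4.0^3 = 268.0826 mm^3
Total V = 138*268.0826 = 36995.3988 mm^3
PD = 36995.3988 / 62072 = 0.596

0.596


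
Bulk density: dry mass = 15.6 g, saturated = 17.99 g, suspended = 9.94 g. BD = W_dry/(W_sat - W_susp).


BD = 15.6 / (17.99 - 9.94) = 15.6 / 8.05 = 1.938 g/cm^3

1.938


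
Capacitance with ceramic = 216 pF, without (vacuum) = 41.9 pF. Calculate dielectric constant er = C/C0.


er = 216 / 41.9 = 5.16

5.16


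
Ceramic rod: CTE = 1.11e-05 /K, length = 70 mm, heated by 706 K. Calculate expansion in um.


dL = 1.11e-05 * 70 * 706 * 1000 = 548.562 um

548.562


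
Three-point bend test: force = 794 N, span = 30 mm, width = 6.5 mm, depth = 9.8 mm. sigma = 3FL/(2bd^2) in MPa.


sigma = 3*794*30/(2*6.5*9.8^2) = 57.2 MPa

57.2


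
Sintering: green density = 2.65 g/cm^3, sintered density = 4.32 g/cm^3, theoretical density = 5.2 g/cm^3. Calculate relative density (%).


Relative = 4.32 / 5.2 * 100 = 83.1%

83.1


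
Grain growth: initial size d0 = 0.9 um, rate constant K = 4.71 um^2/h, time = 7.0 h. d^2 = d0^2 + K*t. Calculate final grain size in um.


d^2 = 0.9^2 + 4.71*7.0 = 33.78
d = sqrt(33.78) = 5.81 um

5.81


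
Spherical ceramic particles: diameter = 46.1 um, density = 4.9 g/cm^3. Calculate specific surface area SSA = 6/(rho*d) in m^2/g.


SSA = 6 / (4.9 * 46.1) = 0.027 m^2/g

0.027


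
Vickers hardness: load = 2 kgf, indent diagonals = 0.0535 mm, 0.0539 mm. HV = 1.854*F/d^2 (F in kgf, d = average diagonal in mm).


d_avg = (0.0535+0.0539)/2 = 0.0537 mm
HV = 1.854*2/0.0537^2 = 1286

1286


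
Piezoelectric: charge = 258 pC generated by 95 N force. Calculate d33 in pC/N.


d33 = 258 / 95 = 2.7 pC/N

2.7


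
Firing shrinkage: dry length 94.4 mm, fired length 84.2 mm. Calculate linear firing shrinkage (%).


FS = (94.4 - 84.2) / 94.4 * 100 = 10.81%

10.81


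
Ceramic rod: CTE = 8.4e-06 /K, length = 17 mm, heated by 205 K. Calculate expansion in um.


dL = 8.4e-06 * 17 * 205 * 1000 = 29.274 um

29.274


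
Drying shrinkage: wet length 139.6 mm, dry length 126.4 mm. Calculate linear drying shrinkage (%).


DS = (139.6 - 126.4) / 139.6 * 100 = 9.46%

9.46


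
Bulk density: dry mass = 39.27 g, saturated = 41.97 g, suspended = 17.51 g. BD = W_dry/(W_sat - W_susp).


BD = 39.27 / (41.97 - 17.51) = 39.27 / 24.46 = 1.605 g/cm^3

1.605


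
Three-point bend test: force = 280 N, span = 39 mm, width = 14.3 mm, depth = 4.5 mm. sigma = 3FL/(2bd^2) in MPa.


sigma = 3*280*39/(2*14.3*4.5^2) = 56.6 MPa

56.6


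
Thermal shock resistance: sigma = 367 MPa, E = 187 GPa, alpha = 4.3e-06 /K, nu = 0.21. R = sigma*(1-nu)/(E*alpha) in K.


R = 367*(1-0.21)/(187*1000*4.3e-06) = 361 K

361


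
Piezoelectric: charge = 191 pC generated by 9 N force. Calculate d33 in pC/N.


d33 = 191 / 9 = 21.2 pC/N

21.2


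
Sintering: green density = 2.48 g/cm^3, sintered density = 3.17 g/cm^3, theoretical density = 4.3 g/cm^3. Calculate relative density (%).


Relative = 3.17 / 4.3 * 100 = 73.7%

73.7


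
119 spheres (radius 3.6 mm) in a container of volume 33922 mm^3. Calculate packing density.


V_sphere = 4/3*pi*3.6^3 = 195.4322 mm^3
Total V = 119*195.4322 = 23256.4318 mm^3
PD = 23256.4318 / 33922 = 0.686

0.686


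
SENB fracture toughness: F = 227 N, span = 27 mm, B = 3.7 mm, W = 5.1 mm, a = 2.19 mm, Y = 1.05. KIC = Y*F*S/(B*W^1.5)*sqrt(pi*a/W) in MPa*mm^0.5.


KIC = 1.05*227*27/(3.7*5.1^1.5)*sqrt(pi*2.19/5.1) = 175.4

175.4


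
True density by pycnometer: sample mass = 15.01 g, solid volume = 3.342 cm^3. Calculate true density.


TD = 15.01 / 3.342 = 4.491 g/cm^3

4.491


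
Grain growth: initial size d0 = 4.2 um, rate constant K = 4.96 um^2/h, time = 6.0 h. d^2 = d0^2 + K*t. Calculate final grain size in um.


d^2 = 4.2^2 + 4.96*6.0 = 47.4
d = sqrt(47.4) = 6.88 um

6.88


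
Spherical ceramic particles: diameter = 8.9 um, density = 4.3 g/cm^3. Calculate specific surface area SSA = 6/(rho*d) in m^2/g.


SSA = 6 / (4.3 * 8.9) = 0.157 m^2/g

0.157


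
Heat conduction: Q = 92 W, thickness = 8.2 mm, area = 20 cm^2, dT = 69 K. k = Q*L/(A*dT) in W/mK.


k = 92*8.2/1000/(20/10000*69) = 5.47 W/mK

5.47


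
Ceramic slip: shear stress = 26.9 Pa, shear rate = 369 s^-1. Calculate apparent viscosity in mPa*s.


eta = tau/gamma * 1000 = 26.9/369 * 1000 = 72.9 mPa*s

72.9


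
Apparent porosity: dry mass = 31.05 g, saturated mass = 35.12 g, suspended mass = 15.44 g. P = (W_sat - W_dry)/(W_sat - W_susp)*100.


P = (35.12 - 31.05) / (35.12 - 15.44) * 100 = 4.07 / 19.68 * 100 = 20.7%

20.7


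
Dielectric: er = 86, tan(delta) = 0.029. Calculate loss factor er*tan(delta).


Loss = 86 * 0.029 = 2.494

2.494


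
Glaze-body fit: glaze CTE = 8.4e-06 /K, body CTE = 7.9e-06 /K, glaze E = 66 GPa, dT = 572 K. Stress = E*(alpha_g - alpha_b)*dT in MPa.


Stress = 66*1000*(8.4e-06 - 7.9e-06)*572 = 18.9 MPa

18.9


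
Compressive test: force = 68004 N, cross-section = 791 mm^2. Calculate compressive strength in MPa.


CS = 68004 / 791 = 86.0 MPa

86.0


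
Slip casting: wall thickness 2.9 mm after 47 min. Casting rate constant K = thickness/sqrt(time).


K = 2.9 / sqrt(47) = 2.9 / 6.8557 = 0.423 mm/min^0.5

0.423


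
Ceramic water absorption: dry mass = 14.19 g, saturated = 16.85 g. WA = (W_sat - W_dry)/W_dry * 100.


WA = (16.85 - 14.19) / 14.19 * 100 = 18.75%

18.75


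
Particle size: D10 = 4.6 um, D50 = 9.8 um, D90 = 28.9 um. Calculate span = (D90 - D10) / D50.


Span = (28.9 - 4.6) / 9.8 = 24.3 / 9.8 = 2.48

2.48


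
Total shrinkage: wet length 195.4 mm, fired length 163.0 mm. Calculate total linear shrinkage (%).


TS = (195.4 - 163.0) / 195.4 * 100 = 16.58%

16.58


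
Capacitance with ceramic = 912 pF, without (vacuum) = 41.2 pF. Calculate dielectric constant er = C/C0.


er = 912 / 41.2 = 22.14

22.14


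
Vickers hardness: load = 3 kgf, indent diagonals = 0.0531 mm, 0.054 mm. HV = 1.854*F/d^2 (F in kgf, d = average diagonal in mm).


d_avg = (0.0531+0.054)/2 = 0.05355 mm
HV = 1.854*3/0.05355^2 = 1940

1940


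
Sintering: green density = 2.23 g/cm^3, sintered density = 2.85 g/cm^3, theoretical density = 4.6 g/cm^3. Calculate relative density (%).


Relative = 2.85 / 4.6 * 100 = 62.0%

62.0


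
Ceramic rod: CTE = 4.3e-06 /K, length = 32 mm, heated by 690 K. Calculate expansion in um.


dL = 4.3e-06 * 32 * 690 * 1000 = 94.944 um

94.944


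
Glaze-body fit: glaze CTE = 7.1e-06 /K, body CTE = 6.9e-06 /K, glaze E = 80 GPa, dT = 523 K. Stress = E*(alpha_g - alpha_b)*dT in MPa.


Stress = 80*1000*(7.1e-06 - 6.9e-06)*523 = 8.4 MPa

8.4


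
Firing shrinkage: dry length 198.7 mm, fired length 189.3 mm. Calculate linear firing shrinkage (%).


FS = (198.7 - 189.3) / 198.7 * 100 = 4.73%

4.73


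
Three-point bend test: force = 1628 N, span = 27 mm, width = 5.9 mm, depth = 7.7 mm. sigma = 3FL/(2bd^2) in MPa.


sigma = 3*1628*27/(2*5.9*7.7^2) = 188.5 MPa

188.5


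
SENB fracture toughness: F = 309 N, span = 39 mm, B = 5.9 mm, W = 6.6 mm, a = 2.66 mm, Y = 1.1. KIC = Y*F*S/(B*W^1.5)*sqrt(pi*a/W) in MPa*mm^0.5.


KIC = 1.1*309*39/(5.9*6.6^1.5)*sqrt(pi*2.66/6.6) = 149.1

149.1


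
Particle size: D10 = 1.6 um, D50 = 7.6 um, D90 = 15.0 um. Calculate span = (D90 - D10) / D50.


Span = (15.0 - 1.6) / 7.6 = 13.4 / 7.6 = 1.763

1.763


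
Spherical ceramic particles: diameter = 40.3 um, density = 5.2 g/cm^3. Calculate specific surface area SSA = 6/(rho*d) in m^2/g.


SSA = 6 / (5.2 * 40.3) = 0.029 m^2/g

0.029


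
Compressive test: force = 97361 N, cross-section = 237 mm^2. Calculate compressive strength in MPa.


CS = 97361 / 237 = 410.8 MPa

410.8


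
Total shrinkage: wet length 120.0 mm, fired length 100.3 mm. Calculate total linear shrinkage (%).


TS = (120.0 - 100.3) / 120.0 * 100 = 16.42%

16.42


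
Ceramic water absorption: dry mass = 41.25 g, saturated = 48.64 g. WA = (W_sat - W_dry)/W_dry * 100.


WA = (48.64 - 41.25) / 41.25 * 100 = 17.92%

17.92


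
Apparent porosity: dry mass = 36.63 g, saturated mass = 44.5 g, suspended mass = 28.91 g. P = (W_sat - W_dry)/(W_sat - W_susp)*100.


P = (44.5 - 36.63) / (44.5 - 28.91) * 100 = 7.87 / 15.59 * 100 = 50.5%

50.5


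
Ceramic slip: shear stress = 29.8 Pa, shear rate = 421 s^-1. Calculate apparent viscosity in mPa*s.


eta = tau/gamma * 1000 = 29.8/421 * 1000 = 70.8 mPa*s

70.8


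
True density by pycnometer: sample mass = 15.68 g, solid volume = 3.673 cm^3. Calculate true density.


TD = 15.68 / 3.673 = 4.269 g/cm^3

4.269


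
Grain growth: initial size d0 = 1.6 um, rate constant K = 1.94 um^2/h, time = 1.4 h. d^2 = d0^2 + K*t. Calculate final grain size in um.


d^2 = 1.6^2 + 1.94*1.4 = 5.276
d = sqrt(5.276) = 2.3 um

2.3


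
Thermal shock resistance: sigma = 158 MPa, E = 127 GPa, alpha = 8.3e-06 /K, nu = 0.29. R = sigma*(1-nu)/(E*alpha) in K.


R = 158*(1-0.29)/(127*1000*8.3e-06) = 106 K

106


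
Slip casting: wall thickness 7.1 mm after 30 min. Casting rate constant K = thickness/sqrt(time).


K = 7.1 / sqrt(30) = 7.1 / 5.4772 = 1.296 mm/min^0.5

1.296


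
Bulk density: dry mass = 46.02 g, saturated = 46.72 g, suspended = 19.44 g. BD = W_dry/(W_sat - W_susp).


BD = 46.02 / (46.72 - 19.44) = 46.02 / 27.28 = 1.687 g/cm^3

1.687


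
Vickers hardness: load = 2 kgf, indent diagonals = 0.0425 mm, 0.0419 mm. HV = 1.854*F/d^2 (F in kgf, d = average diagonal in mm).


d_avg = (0.0425+0.0419)/2 = 0.0422 mm
HV = 1.854*2/0.0422^2 = 2082

2082


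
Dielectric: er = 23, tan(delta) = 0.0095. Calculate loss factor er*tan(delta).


Loss = 23 * 0.0095 = 0.219

0.219


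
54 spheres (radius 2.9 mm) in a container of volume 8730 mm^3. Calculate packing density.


V_sphere = 4/3*pi*2.9^3 = 102.1604 mm^3
Total V = 54*102.1604 = 5516.6616 mm^3
PD = 5516.6616 / 8730 = 0.632

0.632


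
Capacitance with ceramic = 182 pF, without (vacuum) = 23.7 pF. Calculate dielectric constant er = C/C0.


er = 182 / 23.7 = 7.68

7.68


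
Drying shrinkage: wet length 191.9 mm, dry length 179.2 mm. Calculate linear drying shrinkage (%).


DS = (191.9 - 179.2) / 191.9 * 100 = 6.62%

6.62


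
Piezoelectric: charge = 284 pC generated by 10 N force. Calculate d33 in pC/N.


d33 = 284 / 10 = 28.4 pC/N

28.4


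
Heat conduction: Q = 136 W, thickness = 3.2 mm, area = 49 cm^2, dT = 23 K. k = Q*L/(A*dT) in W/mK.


k = 136*3.2/1000/(49/10000*23) = 3.86 W/mK

3.86


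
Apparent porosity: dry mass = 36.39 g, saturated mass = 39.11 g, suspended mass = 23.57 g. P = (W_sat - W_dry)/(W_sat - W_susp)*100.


P = (39.11 - 36.39) / (39.11 - 23.57) * 100 = 2.72 / 15.54 * 100 = 17.5%

17.5


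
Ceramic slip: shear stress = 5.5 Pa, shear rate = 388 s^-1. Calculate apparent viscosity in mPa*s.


eta = tau/gamma * 1000 = 5.5/388 * 1000 = 14.2 mPa*s

14.2


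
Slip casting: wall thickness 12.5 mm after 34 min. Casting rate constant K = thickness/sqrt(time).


K = 12.5 / sqrt(34) = 12.5 / 5.831 = 2.144 mm/min^0.5

2.144


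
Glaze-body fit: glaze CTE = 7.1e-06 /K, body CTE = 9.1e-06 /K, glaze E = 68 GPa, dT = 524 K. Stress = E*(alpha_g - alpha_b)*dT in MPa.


Stress = 68*1000*(7.1e-06 - 9.1e-06)*524 = -71.3 MPa

-71.3


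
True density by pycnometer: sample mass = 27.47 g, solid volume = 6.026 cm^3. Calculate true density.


TD = 27.47 / 6.026 = 4.559 g/cm^3

4.559


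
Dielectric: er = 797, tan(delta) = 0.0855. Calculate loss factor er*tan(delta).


Loss = 797 * 0.0855 = 68.144

68.144


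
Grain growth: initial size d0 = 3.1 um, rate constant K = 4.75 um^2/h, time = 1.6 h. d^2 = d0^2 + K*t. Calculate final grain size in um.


d^2 = 3.1^2 + 4.75*1.6 = 17.21
d = sqrt(17.21) = 4.15 um

4.15


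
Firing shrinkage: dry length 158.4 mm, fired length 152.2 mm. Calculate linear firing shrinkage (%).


FS = (158.4 - 152.2) / 158.4 * 100 = 3.91%

3.91


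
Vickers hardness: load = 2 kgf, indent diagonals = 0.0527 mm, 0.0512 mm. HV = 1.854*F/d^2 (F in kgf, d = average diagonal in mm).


d_avg = (0.0527+0.0512)/2 = 0.05195 mm
HV = 1.854*2/0.05195^2 = 1374

1374


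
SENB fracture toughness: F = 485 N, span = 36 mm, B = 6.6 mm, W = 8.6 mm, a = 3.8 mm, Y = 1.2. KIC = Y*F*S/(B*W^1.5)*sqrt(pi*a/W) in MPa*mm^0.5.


KIC = 1.2*485*36/(6.6*8.6^1.5)*sqrt(pi*3.8/8.6) = 148.3

148.3


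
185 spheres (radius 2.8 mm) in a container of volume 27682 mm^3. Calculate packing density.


V_sphere = 4/3*pi*2.8^3 = 91.9523 mm^3
Total V = 185*91.9523 = 17011.1755 mm^3
PD = 17011.1755 / 27682 = 0.615

0.615


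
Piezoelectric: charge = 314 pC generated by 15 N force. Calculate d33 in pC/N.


d33 = 314 / 15 = 20.9 pC/N

20.9


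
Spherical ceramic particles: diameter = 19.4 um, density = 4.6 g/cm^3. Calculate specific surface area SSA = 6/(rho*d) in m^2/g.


SSA = 6 / (4.6 * 19.4) = 0.067 m^2/g

0.067


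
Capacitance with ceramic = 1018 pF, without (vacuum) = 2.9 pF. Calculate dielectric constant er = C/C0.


er = 1018 / 2.9 = 351.03

351.03


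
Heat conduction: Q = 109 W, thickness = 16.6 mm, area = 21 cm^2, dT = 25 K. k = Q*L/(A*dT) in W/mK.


k = 109*16.6/1000/(21/10000*25) = 34.46 W/mK

34.46


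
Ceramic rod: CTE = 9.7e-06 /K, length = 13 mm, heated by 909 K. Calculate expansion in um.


dL = 9.7e-06 * 13 * 909 * 1000 = 114.625 um

114.625


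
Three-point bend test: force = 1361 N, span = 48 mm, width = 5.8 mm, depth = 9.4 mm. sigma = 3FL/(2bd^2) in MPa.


sigma = 3*1361*48/(2*5.8*9.4^2) = 191.2 MPa

191.2


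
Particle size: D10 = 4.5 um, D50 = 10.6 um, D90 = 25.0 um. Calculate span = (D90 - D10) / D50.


Span = (25.0 - 4.5) / 10.6 = 20.5 / 10.6 = 1.934

1.934


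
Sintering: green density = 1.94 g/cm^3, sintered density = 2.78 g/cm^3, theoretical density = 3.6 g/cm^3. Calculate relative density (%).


Relative = 2.78 / 3.6 * 100 = 77.2%

77.2


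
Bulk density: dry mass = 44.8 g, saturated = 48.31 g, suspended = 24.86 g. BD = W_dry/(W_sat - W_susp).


BD = 44.8 / (48.31 - 24.86) = 44.8 / 23.45 = 1.91 g/cm^3

1.91


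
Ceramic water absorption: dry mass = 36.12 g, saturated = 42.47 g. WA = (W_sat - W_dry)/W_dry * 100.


WA = (42.47 - 36.12) / 36.12 * 100 = 17.58%

17.58


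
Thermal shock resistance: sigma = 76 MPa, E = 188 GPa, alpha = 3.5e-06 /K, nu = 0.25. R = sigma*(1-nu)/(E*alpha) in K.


R = 76*(1-0.25)/(188*1000*3.5e-06) = 87 K

87


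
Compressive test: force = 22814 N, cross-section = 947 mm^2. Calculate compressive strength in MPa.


CS = 22814 / 947 = 24.1 MPa

24.1


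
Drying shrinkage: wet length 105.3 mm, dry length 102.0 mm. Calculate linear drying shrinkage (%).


DS = (105.3 - 102.0) / 105.3 * 100 = 3.13%

3.13


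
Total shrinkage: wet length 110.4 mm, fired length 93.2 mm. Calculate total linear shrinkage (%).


TS = (110.4 - 93.2) / 110.4 * 100 = 15.58%

15.58


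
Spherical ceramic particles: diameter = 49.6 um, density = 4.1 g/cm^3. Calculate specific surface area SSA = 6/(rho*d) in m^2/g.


SSA = 6 / (4.1 * 49.6) = 0.03 m^2/g

0.03


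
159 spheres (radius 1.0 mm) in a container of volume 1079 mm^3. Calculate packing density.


V_sphere = 4/3*pi*1.0^3 = 4.1888 mm^3
Total V = 159*4.1888 = 666.0192 mm^3
PD = 666.0192 / 1079 = 0.617

0.617


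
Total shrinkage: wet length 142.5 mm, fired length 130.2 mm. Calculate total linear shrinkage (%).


TS = (142.5 - 130.2) / 142.5 * 100 = 8.63%

8.63


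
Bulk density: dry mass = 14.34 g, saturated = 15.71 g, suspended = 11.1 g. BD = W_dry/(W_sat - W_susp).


BD = 14.34 / (15.71 - 11.1) = 14.34 / 4.61 = 3.111 g/cm^3

3.111


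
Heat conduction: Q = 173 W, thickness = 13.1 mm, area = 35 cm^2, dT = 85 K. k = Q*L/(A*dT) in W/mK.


k = 173*13.1/1000/(35/10000*85) = 7.62 W/mK

7.62


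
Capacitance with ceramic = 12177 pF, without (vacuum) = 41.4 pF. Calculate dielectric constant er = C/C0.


er = 12177 / 41.4 = 294.13

294.13


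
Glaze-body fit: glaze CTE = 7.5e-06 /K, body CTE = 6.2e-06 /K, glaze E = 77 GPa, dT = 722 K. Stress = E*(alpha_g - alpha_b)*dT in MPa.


Stress = 77*1000*(7.5e-06 - 6.2e-06)*722 = 72.3 MPa

72.3


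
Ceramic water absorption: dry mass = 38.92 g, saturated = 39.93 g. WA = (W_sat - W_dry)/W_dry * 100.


WA = (39.93 - 38.92) / 38.92 * 100 = 2.6%

2.6


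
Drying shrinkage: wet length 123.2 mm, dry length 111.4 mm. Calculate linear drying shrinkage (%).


DS = (123.2 - 111.4) / 123.2 * 100 = 9.58%

9.58


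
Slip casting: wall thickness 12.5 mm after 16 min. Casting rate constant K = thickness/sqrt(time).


K = 12.5 / sqrt(16) = 12.5 / 4.0 = 3.125 mm/min^0.5

3.125


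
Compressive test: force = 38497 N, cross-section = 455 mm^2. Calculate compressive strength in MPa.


CS = 38497 / 455 = 84.6 MPa

84.6


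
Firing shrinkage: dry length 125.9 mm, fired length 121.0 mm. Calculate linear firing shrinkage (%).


FS = (125.9 - 121.0) / 125.9 * 100 = 3.89%

3.89


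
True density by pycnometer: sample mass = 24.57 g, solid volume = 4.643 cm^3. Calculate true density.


TD = 24.57 / 4.643 = 5.292 g/cm^3

5.292


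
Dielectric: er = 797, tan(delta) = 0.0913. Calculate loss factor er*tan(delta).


Loss = 797 * 0.0913 = 72.766

72.766


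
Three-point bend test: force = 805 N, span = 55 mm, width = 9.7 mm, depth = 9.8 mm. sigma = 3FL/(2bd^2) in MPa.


sigma = 3*805*55/(2*9.7*9.8^2) = 71.3 MPa

71.3


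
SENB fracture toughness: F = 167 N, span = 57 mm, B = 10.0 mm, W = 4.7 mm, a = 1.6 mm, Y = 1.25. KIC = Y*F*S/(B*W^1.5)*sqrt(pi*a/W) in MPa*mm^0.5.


KIC = 1.25*167*57/(10.0*4.7^1.5)*sqrt(pi*1.6/4.7) = 120.76

120.76


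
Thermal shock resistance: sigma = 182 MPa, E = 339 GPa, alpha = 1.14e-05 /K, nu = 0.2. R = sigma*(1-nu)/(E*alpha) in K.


R = 182*(1-0.2)/(339*1000*1.14e-05) = 38 K

38


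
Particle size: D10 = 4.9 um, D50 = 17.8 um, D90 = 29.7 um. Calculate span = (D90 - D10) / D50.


Span = (29.7 - 4.9) / 17.8 = 24.8 / 17.8 = 1.393

1.393


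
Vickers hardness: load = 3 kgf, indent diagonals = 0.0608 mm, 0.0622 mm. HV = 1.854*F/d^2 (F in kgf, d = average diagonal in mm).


d_avg = (0.0608+0.0622)/2 = 0.0615 mm
HV = 1.854*3/0.0615^2 = 1471

1471


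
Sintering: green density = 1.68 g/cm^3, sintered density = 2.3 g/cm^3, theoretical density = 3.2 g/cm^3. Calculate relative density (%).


Relative = 2.3 / 3.2 * 100 = 71.9%

71.9


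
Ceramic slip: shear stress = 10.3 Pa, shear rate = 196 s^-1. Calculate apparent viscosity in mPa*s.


eta = tau/gamma * 1000 = 10.3/196 * 1000 = 52.6 mPa*s

52.6


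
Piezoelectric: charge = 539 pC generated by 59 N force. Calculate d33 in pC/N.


d33 = 539 / 59 = 9.1 pC/N

9.1


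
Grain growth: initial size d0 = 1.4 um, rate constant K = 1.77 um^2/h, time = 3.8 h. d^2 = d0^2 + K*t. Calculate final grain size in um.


d^2 = 1.4^2 + 1.77*3.8 = 8.686
d = sqrt(8.686) = 2.95 um

2.95


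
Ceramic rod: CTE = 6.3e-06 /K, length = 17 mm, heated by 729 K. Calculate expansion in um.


dL = 6.3e-06 * 17 * 729 * 1000 = 78.076 um

78.076


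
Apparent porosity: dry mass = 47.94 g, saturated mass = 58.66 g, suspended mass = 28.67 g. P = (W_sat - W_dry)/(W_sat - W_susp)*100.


P = (58.66 - 47.94) / (58.66 - 28.67) * 100 = 10.72 / 29.99 * 100 = 35.7%

35.7


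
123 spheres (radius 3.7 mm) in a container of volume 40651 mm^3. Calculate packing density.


V_sphere = 4/3*pi*3.7^3 = 212.1748 mm^3
Total V = 123*212.1748 = 26097.5004 mm^3
PD = 26097.5004 / 40651 = 0.642

0.642


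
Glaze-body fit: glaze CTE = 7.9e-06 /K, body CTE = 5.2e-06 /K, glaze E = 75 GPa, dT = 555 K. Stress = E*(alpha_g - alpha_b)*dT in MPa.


Stress = 75*1000*(7.9e-06 - 5.2e-06)*555 = 112.4 MPa

112.4


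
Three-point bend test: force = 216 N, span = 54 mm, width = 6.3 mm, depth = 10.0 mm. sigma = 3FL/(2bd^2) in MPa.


sigma = 3*216*54/(2*6.3*10.0^2) = 27.8 MPa

27.8


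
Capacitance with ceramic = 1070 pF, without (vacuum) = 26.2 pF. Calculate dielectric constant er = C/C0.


er = 1070 / 26.2 = 40.84

40.84


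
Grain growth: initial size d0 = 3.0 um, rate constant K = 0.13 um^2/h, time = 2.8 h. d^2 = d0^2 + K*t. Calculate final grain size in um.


d^2 = 3.0^2 + 0.13*2.8 = 9.364
d = sqrt(9.364) = 3.06 um

3.06


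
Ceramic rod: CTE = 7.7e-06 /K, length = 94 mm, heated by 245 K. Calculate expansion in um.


dL = 7.7e-06 * 94 * 245 * 1000 = 177.331 um

177.331


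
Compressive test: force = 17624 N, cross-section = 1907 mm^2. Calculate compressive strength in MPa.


CS = 17624 / 1907 = 9.2 MPa

9.2


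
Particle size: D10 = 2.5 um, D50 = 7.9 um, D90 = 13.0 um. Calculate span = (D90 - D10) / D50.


Span = (13.0 - 2.5) / 7.9 = 10.5 / 7.9 = 1.329

1.329


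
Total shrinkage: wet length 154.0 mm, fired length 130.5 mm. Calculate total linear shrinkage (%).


TS = (154.0 - 130.5) / 154.0 * 100 = 15.26%

15.26


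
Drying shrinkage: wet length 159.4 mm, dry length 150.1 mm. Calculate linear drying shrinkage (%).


DS = (159.4 - 150.1) / 159.4 * 100 = 5.83%

5.83


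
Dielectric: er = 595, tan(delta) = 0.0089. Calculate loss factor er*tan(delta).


Loss = 595 * 0.0089 = 5.296

5.296


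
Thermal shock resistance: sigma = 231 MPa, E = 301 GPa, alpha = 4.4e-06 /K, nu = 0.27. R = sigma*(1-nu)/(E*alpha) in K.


R = 231*(1-0.27)/(301*1000*4.4e-06) = 127 K

127


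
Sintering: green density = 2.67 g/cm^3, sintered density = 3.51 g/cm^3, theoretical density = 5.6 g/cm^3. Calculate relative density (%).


Relative = 3.51 / 5.6 * 100 = 62.7%

62.7


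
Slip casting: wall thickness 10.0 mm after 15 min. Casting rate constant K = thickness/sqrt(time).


K = 10.0 / sqrt(15) = 10.0 / 3.873 = 2.582 mm/min^0.5

2.582


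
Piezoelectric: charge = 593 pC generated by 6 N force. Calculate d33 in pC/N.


d33 = 593 / 6 = 98.8 pC/N

98.8


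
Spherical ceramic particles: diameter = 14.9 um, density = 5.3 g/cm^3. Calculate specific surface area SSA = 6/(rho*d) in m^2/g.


SSA = 6 / (5.3 * 14.9) = 0.076 m^2/g

0.076


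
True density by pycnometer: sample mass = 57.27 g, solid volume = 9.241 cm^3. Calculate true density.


TD = 57.27 / 9.241 = 6.197 g/cm^3

6.197


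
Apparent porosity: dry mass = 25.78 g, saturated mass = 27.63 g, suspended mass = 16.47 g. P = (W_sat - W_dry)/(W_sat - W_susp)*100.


P = (27.63 - 25.78) / (27.63 - 16.47) * 100 = 1.85 / 11.16 * 100 = 16.6%

16.6


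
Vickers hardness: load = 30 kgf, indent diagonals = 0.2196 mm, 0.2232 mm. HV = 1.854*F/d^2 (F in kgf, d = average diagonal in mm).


d_avg = (0.2196+0.2232)/2 = 0.2214 mm
HV = 1.854*30/0.2214^2 = 1135

1135


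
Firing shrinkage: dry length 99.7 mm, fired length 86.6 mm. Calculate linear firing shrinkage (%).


FS = (99.7 - 86.6) / 99.7 * 100 = 13.14%

13.14


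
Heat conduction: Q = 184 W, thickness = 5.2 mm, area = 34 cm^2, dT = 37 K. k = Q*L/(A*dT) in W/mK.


k = 184*5.2/1000/(34/10000*37) = 7.61 W/mK

7.61
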